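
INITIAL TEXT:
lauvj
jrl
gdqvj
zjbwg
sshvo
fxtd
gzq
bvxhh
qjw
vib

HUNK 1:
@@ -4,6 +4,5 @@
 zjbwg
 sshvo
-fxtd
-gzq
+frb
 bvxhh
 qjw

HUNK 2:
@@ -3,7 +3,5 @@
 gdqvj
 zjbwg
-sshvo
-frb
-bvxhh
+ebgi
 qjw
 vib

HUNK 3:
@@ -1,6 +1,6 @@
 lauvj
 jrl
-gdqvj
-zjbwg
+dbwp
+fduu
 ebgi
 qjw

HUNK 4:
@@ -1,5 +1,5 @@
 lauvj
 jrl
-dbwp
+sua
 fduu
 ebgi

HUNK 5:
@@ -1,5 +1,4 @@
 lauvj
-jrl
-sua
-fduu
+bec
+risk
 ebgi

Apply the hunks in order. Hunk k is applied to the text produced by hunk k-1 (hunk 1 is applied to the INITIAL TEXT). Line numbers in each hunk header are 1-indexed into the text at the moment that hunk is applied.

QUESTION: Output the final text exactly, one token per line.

Hunk 1: at line 4 remove [fxtd,gzq] add [frb] -> 9 lines: lauvj jrl gdqvj zjbwg sshvo frb bvxhh qjw vib
Hunk 2: at line 3 remove [sshvo,frb,bvxhh] add [ebgi] -> 7 lines: lauvj jrl gdqvj zjbwg ebgi qjw vib
Hunk 3: at line 1 remove [gdqvj,zjbwg] add [dbwp,fduu] -> 7 lines: lauvj jrl dbwp fduu ebgi qjw vib
Hunk 4: at line 1 remove [dbwp] add [sua] -> 7 lines: lauvj jrl sua fduu ebgi qjw vib
Hunk 5: at line 1 remove [jrl,sua,fduu] add [bec,risk] -> 6 lines: lauvj bec risk ebgi qjw vib

Answer: lauvj
bec
risk
ebgi
qjw
vib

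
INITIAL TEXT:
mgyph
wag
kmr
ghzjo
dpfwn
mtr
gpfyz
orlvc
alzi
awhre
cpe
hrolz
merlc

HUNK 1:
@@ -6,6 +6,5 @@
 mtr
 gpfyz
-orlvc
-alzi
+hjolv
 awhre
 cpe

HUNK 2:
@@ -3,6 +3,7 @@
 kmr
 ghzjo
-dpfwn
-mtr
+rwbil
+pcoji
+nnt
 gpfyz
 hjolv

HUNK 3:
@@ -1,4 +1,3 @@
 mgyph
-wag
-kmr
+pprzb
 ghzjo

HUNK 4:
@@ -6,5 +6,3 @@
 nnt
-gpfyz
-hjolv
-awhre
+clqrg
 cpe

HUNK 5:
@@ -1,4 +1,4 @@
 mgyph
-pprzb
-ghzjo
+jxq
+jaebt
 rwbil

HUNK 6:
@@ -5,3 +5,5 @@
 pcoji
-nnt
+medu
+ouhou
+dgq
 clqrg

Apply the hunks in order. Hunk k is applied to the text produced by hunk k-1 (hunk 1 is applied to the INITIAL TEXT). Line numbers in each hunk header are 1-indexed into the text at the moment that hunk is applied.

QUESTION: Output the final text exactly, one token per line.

Answer: mgyph
jxq
jaebt
rwbil
pcoji
medu
ouhou
dgq
clqrg
cpe
hrolz
merlc

Derivation:
Hunk 1: at line 6 remove [orlvc,alzi] add [hjolv] -> 12 lines: mgyph wag kmr ghzjo dpfwn mtr gpfyz hjolv awhre cpe hrolz merlc
Hunk 2: at line 3 remove [dpfwn,mtr] add [rwbil,pcoji,nnt] -> 13 lines: mgyph wag kmr ghzjo rwbil pcoji nnt gpfyz hjolv awhre cpe hrolz merlc
Hunk 3: at line 1 remove [wag,kmr] add [pprzb] -> 12 lines: mgyph pprzb ghzjo rwbil pcoji nnt gpfyz hjolv awhre cpe hrolz merlc
Hunk 4: at line 6 remove [gpfyz,hjolv,awhre] add [clqrg] -> 10 lines: mgyph pprzb ghzjo rwbil pcoji nnt clqrg cpe hrolz merlc
Hunk 5: at line 1 remove [pprzb,ghzjo] add [jxq,jaebt] -> 10 lines: mgyph jxq jaebt rwbil pcoji nnt clqrg cpe hrolz merlc
Hunk 6: at line 5 remove [nnt] add [medu,ouhou,dgq] -> 12 lines: mgyph jxq jaebt rwbil pcoji medu ouhou dgq clqrg cpe hrolz merlc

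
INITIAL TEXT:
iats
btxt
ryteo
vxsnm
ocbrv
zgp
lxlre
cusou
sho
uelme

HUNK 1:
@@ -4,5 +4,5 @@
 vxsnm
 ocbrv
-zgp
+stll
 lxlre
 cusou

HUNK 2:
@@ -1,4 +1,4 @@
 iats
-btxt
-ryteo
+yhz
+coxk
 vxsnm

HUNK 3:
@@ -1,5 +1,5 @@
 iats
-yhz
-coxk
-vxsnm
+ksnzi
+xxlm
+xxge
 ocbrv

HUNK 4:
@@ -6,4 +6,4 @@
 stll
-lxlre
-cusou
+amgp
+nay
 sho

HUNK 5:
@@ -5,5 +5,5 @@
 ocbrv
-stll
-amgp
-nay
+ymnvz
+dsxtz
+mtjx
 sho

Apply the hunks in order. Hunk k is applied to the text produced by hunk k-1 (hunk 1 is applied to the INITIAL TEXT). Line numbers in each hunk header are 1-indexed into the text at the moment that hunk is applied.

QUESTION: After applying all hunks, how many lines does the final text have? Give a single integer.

Hunk 1: at line 4 remove [zgp] add [stll] -> 10 lines: iats btxt ryteo vxsnm ocbrv stll lxlre cusou sho uelme
Hunk 2: at line 1 remove [btxt,ryteo] add [yhz,coxk] -> 10 lines: iats yhz coxk vxsnm ocbrv stll lxlre cusou sho uelme
Hunk 3: at line 1 remove [yhz,coxk,vxsnm] add [ksnzi,xxlm,xxge] -> 10 lines: iats ksnzi xxlm xxge ocbrv stll lxlre cusou sho uelme
Hunk 4: at line 6 remove [lxlre,cusou] add [amgp,nay] -> 10 lines: iats ksnzi xxlm xxge ocbrv stll amgp nay sho uelme
Hunk 5: at line 5 remove [stll,amgp,nay] add [ymnvz,dsxtz,mtjx] -> 10 lines: iats ksnzi xxlm xxge ocbrv ymnvz dsxtz mtjx sho uelme
Final line count: 10

Answer: 10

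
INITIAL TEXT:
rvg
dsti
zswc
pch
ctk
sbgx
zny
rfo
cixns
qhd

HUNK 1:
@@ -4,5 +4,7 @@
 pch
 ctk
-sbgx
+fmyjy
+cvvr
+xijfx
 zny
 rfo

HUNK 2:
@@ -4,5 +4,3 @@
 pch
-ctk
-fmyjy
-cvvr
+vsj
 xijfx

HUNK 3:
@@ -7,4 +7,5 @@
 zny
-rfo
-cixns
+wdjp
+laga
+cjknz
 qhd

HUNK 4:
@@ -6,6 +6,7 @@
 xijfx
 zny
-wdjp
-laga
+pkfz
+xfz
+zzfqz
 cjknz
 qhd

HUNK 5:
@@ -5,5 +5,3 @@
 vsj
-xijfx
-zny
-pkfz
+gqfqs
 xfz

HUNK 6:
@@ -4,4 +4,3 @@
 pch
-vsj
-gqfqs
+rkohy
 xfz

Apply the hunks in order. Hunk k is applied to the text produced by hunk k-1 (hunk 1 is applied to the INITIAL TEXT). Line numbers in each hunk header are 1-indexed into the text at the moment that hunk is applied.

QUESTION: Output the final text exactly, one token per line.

Answer: rvg
dsti
zswc
pch
rkohy
xfz
zzfqz
cjknz
qhd

Derivation:
Hunk 1: at line 4 remove [sbgx] add [fmyjy,cvvr,xijfx] -> 12 lines: rvg dsti zswc pch ctk fmyjy cvvr xijfx zny rfo cixns qhd
Hunk 2: at line 4 remove [ctk,fmyjy,cvvr] add [vsj] -> 10 lines: rvg dsti zswc pch vsj xijfx zny rfo cixns qhd
Hunk 3: at line 7 remove [rfo,cixns] add [wdjp,laga,cjknz] -> 11 lines: rvg dsti zswc pch vsj xijfx zny wdjp laga cjknz qhd
Hunk 4: at line 6 remove [wdjp,laga] add [pkfz,xfz,zzfqz] -> 12 lines: rvg dsti zswc pch vsj xijfx zny pkfz xfz zzfqz cjknz qhd
Hunk 5: at line 5 remove [xijfx,zny,pkfz] add [gqfqs] -> 10 lines: rvg dsti zswc pch vsj gqfqs xfz zzfqz cjknz qhd
Hunk 6: at line 4 remove [vsj,gqfqs] add [rkohy] -> 9 lines: rvg dsti zswc pch rkohy xfz zzfqz cjknz qhd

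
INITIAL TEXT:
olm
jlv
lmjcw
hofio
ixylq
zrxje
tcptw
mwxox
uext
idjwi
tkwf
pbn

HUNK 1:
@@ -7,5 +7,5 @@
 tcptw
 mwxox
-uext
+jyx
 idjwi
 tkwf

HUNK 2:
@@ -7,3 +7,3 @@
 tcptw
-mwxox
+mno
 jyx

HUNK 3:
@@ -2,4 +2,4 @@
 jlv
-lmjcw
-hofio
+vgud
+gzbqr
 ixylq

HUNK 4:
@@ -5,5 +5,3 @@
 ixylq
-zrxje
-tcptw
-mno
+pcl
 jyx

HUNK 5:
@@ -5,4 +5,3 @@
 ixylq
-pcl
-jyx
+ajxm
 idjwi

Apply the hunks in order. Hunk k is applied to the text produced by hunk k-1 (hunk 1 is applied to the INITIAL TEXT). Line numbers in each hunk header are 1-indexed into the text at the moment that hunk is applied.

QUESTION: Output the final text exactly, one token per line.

Answer: olm
jlv
vgud
gzbqr
ixylq
ajxm
idjwi
tkwf
pbn

Derivation:
Hunk 1: at line 7 remove [uext] add [jyx] -> 12 lines: olm jlv lmjcw hofio ixylq zrxje tcptw mwxox jyx idjwi tkwf pbn
Hunk 2: at line 7 remove [mwxox] add [mno] -> 12 lines: olm jlv lmjcw hofio ixylq zrxje tcptw mno jyx idjwi tkwf pbn
Hunk 3: at line 2 remove [lmjcw,hofio] add [vgud,gzbqr] -> 12 lines: olm jlv vgud gzbqr ixylq zrxje tcptw mno jyx idjwi tkwf pbn
Hunk 4: at line 5 remove [zrxje,tcptw,mno] add [pcl] -> 10 lines: olm jlv vgud gzbqr ixylq pcl jyx idjwi tkwf pbn
Hunk 5: at line 5 remove [pcl,jyx] add [ajxm] -> 9 lines: olm jlv vgud gzbqr ixylq ajxm idjwi tkwf pbn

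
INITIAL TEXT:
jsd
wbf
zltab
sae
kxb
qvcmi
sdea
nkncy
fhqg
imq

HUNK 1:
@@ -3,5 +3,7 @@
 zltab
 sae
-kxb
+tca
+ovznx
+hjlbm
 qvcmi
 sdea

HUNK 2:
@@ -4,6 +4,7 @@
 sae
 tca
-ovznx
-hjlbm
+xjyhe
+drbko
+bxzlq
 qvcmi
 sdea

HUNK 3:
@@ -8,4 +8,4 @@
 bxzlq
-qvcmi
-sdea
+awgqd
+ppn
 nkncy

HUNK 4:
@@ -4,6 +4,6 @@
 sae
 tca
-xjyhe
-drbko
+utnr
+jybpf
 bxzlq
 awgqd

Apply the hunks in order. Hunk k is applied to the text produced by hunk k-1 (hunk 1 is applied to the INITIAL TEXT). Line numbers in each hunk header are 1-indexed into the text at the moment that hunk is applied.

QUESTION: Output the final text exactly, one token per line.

Hunk 1: at line 3 remove [kxb] add [tca,ovznx,hjlbm] -> 12 lines: jsd wbf zltab sae tca ovznx hjlbm qvcmi sdea nkncy fhqg imq
Hunk 2: at line 4 remove [ovznx,hjlbm] add [xjyhe,drbko,bxzlq] -> 13 lines: jsd wbf zltab sae tca xjyhe drbko bxzlq qvcmi sdea nkncy fhqg imq
Hunk 3: at line 8 remove [qvcmi,sdea] add [awgqd,ppn] -> 13 lines: jsd wbf zltab sae tca xjyhe drbko bxzlq awgqd ppn nkncy fhqg imq
Hunk 4: at line 4 remove [xjyhe,drbko] add [utnr,jybpf] -> 13 lines: jsd wbf zltab sae tca utnr jybpf bxzlq awgqd ppn nkncy fhqg imq

Answer: jsd
wbf
zltab
sae
tca
utnr
jybpf
bxzlq
awgqd
ppn
nkncy
fhqg
imq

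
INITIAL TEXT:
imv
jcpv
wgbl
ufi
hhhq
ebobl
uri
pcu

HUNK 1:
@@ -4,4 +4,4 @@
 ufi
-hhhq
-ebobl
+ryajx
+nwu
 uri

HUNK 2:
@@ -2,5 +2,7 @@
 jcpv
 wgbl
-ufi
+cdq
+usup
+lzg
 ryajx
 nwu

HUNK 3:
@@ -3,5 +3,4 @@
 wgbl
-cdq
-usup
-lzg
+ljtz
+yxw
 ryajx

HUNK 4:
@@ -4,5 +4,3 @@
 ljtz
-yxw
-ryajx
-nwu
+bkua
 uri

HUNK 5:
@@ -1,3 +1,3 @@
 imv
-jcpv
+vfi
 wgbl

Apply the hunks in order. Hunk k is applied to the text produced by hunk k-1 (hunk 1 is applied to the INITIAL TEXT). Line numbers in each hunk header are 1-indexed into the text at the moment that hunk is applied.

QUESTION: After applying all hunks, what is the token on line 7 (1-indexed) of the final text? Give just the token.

Hunk 1: at line 4 remove [hhhq,ebobl] add [ryajx,nwu] -> 8 lines: imv jcpv wgbl ufi ryajx nwu uri pcu
Hunk 2: at line 2 remove [ufi] add [cdq,usup,lzg] -> 10 lines: imv jcpv wgbl cdq usup lzg ryajx nwu uri pcu
Hunk 3: at line 3 remove [cdq,usup,lzg] add [ljtz,yxw] -> 9 lines: imv jcpv wgbl ljtz yxw ryajx nwu uri pcu
Hunk 4: at line 4 remove [yxw,ryajx,nwu] add [bkua] -> 7 lines: imv jcpv wgbl ljtz bkua uri pcu
Hunk 5: at line 1 remove [jcpv] add [vfi] -> 7 lines: imv vfi wgbl ljtz bkua uri pcu
Final line 7: pcu

Answer: pcu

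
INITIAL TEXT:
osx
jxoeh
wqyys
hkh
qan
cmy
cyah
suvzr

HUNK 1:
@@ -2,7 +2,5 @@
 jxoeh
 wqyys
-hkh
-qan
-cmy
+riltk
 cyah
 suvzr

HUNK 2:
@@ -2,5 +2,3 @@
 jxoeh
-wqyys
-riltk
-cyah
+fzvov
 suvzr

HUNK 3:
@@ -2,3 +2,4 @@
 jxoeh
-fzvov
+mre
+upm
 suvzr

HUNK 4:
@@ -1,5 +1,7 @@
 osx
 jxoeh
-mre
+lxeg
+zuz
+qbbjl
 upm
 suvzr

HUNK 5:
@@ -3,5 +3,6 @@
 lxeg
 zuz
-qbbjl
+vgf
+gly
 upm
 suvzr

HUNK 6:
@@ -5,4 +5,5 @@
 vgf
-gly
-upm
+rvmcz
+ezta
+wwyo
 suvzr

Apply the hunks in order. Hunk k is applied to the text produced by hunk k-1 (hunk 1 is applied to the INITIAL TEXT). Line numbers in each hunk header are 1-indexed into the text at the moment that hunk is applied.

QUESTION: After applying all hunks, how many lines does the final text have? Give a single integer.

Hunk 1: at line 2 remove [hkh,qan,cmy] add [riltk] -> 6 lines: osx jxoeh wqyys riltk cyah suvzr
Hunk 2: at line 2 remove [wqyys,riltk,cyah] add [fzvov] -> 4 lines: osx jxoeh fzvov suvzr
Hunk 3: at line 2 remove [fzvov] add [mre,upm] -> 5 lines: osx jxoeh mre upm suvzr
Hunk 4: at line 1 remove [mre] add [lxeg,zuz,qbbjl] -> 7 lines: osx jxoeh lxeg zuz qbbjl upm suvzr
Hunk 5: at line 3 remove [qbbjl] add [vgf,gly] -> 8 lines: osx jxoeh lxeg zuz vgf gly upm suvzr
Hunk 6: at line 5 remove [gly,upm] add [rvmcz,ezta,wwyo] -> 9 lines: osx jxoeh lxeg zuz vgf rvmcz ezta wwyo suvzr
Final line count: 9

Answer: 9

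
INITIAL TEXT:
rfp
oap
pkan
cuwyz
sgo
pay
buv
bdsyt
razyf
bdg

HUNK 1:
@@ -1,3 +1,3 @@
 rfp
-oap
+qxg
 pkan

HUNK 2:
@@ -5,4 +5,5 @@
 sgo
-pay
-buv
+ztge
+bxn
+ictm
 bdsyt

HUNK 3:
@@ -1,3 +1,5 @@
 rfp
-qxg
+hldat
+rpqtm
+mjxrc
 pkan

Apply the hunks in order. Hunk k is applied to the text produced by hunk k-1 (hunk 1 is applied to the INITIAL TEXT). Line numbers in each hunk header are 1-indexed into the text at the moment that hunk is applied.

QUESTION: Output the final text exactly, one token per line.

Answer: rfp
hldat
rpqtm
mjxrc
pkan
cuwyz
sgo
ztge
bxn
ictm
bdsyt
razyf
bdg

Derivation:
Hunk 1: at line 1 remove [oap] add [qxg] -> 10 lines: rfp qxg pkan cuwyz sgo pay buv bdsyt razyf bdg
Hunk 2: at line 5 remove [pay,buv] add [ztge,bxn,ictm] -> 11 lines: rfp qxg pkan cuwyz sgo ztge bxn ictm bdsyt razyf bdg
Hunk 3: at line 1 remove [qxg] add [hldat,rpqtm,mjxrc] -> 13 lines: rfp hldat rpqtm mjxrc pkan cuwyz sgo ztge bxn ictm bdsyt razyf bdg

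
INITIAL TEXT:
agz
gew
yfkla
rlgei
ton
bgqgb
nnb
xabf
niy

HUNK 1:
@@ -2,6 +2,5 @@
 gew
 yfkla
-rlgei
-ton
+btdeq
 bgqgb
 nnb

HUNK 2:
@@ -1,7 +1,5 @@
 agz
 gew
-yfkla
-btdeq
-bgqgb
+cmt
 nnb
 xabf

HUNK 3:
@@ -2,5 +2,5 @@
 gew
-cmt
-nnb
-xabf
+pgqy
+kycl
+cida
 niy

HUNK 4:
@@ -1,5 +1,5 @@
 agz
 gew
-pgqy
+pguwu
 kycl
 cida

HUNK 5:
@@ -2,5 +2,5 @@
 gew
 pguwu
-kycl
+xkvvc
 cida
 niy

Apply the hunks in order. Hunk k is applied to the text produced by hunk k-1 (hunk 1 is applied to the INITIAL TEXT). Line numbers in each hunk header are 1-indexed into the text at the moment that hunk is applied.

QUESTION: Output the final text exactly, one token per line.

Hunk 1: at line 2 remove [rlgei,ton] add [btdeq] -> 8 lines: agz gew yfkla btdeq bgqgb nnb xabf niy
Hunk 2: at line 1 remove [yfkla,btdeq,bgqgb] add [cmt] -> 6 lines: agz gew cmt nnb xabf niy
Hunk 3: at line 2 remove [cmt,nnb,xabf] add [pgqy,kycl,cida] -> 6 lines: agz gew pgqy kycl cida niy
Hunk 4: at line 1 remove [pgqy] add [pguwu] -> 6 lines: agz gew pguwu kycl cida niy
Hunk 5: at line 2 remove [kycl] add [xkvvc] -> 6 lines: agz gew pguwu xkvvc cida niy

Answer: agz
gew
pguwu
xkvvc
cida
niy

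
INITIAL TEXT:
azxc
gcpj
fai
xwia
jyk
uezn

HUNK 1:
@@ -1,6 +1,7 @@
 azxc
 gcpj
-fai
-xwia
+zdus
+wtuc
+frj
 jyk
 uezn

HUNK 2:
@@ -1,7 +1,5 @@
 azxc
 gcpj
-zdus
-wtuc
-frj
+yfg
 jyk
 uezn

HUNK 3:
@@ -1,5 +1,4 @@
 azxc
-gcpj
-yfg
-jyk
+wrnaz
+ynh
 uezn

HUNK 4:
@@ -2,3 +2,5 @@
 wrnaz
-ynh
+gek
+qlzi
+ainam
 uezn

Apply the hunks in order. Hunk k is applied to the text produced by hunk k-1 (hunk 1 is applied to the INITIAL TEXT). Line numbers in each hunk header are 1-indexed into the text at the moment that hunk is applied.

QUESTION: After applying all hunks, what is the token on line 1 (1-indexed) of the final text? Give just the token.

Answer: azxc

Derivation:
Hunk 1: at line 1 remove [fai,xwia] add [zdus,wtuc,frj] -> 7 lines: azxc gcpj zdus wtuc frj jyk uezn
Hunk 2: at line 1 remove [zdus,wtuc,frj] add [yfg] -> 5 lines: azxc gcpj yfg jyk uezn
Hunk 3: at line 1 remove [gcpj,yfg,jyk] add [wrnaz,ynh] -> 4 lines: azxc wrnaz ynh uezn
Hunk 4: at line 2 remove [ynh] add [gek,qlzi,ainam] -> 6 lines: azxc wrnaz gek qlzi ainam uezn
Final line 1: azxc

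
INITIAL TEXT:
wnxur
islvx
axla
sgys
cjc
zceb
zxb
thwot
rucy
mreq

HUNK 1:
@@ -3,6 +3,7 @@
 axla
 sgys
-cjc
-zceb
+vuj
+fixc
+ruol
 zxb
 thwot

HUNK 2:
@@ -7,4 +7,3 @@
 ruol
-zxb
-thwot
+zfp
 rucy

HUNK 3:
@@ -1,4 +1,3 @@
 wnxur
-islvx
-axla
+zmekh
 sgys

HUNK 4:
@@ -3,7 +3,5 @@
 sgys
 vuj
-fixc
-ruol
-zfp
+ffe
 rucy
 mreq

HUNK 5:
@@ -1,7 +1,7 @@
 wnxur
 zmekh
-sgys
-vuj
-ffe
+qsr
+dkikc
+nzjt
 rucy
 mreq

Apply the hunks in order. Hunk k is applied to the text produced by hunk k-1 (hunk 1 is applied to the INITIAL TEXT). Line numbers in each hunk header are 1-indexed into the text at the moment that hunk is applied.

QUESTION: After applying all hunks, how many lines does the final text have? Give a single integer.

Answer: 7

Derivation:
Hunk 1: at line 3 remove [cjc,zceb] add [vuj,fixc,ruol] -> 11 lines: wnxur islvx axla sgys vuj fixc ruol zxb thwot rucy mreq
Hunk 2: at line 7 remove [zxb,thwot] add [zfp] -> 10 lines: wnxur islvx axla sgys vuj fixc ruol zfp rucy mreq
Hunk 3: at line 1 remove [islvx,axla] add [zmekh] -> 9 lines: wnxur zmekh sgys vuj fixc ruol zfp rucy mreq
Hunk 4: at line 3 remove [fixc,ruol,zfp] add [ffe] -> 7 lines: wnxur zmekh sgys vuj ffe rucy mreq
Hunk 5: at line 1 remove [sgys,vuj,ffe] add [qsr,dkikc,nzjt] -> 7 lines: wnxur zmekh qsr dkikc nzjt rucy mreq
Final line count: 7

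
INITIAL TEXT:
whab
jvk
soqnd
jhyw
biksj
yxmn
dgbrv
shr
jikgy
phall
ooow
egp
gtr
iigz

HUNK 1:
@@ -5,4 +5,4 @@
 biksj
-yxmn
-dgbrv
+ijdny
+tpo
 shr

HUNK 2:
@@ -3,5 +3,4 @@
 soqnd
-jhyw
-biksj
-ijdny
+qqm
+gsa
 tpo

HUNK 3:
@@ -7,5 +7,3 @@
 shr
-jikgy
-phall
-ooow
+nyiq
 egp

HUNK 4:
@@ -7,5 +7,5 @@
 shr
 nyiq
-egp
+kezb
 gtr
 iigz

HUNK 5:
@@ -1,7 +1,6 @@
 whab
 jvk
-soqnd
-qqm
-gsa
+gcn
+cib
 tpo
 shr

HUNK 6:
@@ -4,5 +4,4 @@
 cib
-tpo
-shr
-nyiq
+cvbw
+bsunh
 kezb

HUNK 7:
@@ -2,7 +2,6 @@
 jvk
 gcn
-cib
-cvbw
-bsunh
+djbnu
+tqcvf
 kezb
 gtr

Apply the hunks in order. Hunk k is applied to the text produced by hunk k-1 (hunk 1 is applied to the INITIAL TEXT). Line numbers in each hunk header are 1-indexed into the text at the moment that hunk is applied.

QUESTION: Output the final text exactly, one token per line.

Hunk 1: at line 5 remove [yxmn,dgbrv] add [ijdny,tpo] -> 14 lines: whab jvk soqnd jhyw biksj ijdny tpo shr jikgy phall ooow egp gtr iigz
Hunk 2: at line 3 remove [jhyw,biksj,ijdny] add [qqm,gsa] -> 13 lines: whab jvk soqnd qqm gsa tpo shr jikgy phall ooow egp gtr iigz
Hunk 3: at line 7 remove [jikgy,phall,ooow] add [nyiq] -> 11 lines: whab jvk soqnd qqm gsa tpo shr nyiq egp gtr iigz
Hunk 4: at line 7 remove [egp] add [kezb] -> 11 lines: whab jvk soqnd qqm gsa tpo shr nyiq kezb gtr iigz
Hunk 5: at line 1 remove [soqnd,qqm,gsa] add [gcn,cib] -> 10 lines: whab jvk gcn cib tpo shr nyiq kezb gtr iigz
Hunk 6: at line 4 remove [tpo,shr,nyiq] add [cvbw,bsunh] -> 9 lines: whab jvk gcn cib cvbw bsunh kezb gtr iigz
Hunk 7: at line 2 remove [cib,cvbw,bsunh] add [djbnu,tqcvf] -> 8 lines: whab jvk gcn djbnu tqcvf kezb gtr iigz

Answer: whab
jvk
gcn
djbnu
tqcvf
kezb
gtr
iigz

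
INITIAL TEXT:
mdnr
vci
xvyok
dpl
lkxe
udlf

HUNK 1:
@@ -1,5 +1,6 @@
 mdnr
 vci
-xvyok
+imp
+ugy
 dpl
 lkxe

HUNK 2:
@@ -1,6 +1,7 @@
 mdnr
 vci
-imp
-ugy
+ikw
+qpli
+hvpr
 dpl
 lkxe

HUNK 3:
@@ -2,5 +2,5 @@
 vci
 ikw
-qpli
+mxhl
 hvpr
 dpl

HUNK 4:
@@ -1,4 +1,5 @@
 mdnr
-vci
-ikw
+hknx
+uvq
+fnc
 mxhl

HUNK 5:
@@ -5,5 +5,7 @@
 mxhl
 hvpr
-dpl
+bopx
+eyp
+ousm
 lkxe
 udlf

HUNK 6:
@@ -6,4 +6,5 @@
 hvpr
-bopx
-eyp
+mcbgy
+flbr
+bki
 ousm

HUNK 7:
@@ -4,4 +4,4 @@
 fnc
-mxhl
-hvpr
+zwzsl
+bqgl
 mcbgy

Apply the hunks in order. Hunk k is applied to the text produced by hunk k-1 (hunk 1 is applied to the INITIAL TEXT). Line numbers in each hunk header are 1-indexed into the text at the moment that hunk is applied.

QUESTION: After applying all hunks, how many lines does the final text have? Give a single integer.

Answer: 12

Derivation:
Hunk 1: at line 1 remove [xvyok] add [imp,ugy] -> 7 lines: mdnr vci imp ugy dpl lkxe udlf
Hunk 2: at line 1 remove [imp,ugy] add [ikw,qpli,hvpr] -> 8 lines: mdnr vci ikw qpli hvpr dpl lkxe udlf
Hunk 3: at line 2 remove [qpli] add [mxhl] -> 8 lines: mdnr vci ikw mxhl hvpr dpl lkxe udlf
Hunk 4: at line 1 remove [vci,ikw] add [hknx,uvq,fnc] -> 9 lines: mdnr hknx uvq fnc mxhl hvpr dpl lkxe udlf
Hunk 5: at line 5 remove [dpl] add [bopx,eyp,ousm] -> 11 lines: mdnr hknx uvq fnc mxhl hvpr bopx eyp ousm lkxe udlf
Hunk 6: at line 6 remove [bopx,eyp] add [mcbgy,flbr,bki] -> 12 lines: mdnr hknx uvq fnc mxhl hvpr mcbgy flbr bki ousm lkxe udlf
Hunk 7: at line 4 remove [mxhl,hvpr] add [zwzsl,bqgl] -> 12 lines: mdnr hknx uvq fnc zwzsl bqgl mcbgy flbr bki ousm lkxe udlf
Final line count: 12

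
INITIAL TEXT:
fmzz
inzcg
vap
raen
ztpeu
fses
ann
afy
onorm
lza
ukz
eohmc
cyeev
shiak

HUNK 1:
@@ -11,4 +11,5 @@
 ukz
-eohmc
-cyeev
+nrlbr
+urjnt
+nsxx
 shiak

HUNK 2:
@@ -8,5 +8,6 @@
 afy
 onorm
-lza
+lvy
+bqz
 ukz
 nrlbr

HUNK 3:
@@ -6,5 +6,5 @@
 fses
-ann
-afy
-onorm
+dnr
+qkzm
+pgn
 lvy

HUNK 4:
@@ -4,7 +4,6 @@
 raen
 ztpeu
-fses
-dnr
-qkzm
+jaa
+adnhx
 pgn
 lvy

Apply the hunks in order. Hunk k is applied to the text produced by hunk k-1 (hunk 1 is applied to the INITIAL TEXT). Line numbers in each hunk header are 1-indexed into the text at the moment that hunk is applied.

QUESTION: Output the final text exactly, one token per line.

Answer: fmzz
inzcg
vap
raen
ztpeu
jaa
adnhx
pgn
lvy
bqz
ukz
nrlbr
urjnt
nsxx
shiak

Derivation:
Hunk 1: at line 11 remove [eohmc,cyeev] add [nrlbr,urjnt,nsxx] -> 15 lines: fmzz inzcg vap raen ztpeu fses ann afy onorm lza ukz nrlbr urjnt nsxx shiak
Hunk 2: at line 8 remove [lza] add [lvy,bqz] -> 16 lines: fmzz inzcg vap raen ztpeu fses ann afy onorm lvy bqz ukz nrlbr urjnt nsxx shiak
Hunk 3: at line 6 remove [ann,afy,onorm] add [dnr,qkzm,pgn] -> 16 lines: fmzz inzcg vap raen ztpeu fses dnr qkzm pgn lvy bqz ukz nrlbr urjnt nsxx shiak
Hunk 4: at line 4 remove [fses,dnr,qkzm] add [jaa,adnhx] -> 15 lines: fmzz inzcg vap raen ztpeu jaa adnhx pgn lvy bqz ukz nrlbr urjnt nsxx shiak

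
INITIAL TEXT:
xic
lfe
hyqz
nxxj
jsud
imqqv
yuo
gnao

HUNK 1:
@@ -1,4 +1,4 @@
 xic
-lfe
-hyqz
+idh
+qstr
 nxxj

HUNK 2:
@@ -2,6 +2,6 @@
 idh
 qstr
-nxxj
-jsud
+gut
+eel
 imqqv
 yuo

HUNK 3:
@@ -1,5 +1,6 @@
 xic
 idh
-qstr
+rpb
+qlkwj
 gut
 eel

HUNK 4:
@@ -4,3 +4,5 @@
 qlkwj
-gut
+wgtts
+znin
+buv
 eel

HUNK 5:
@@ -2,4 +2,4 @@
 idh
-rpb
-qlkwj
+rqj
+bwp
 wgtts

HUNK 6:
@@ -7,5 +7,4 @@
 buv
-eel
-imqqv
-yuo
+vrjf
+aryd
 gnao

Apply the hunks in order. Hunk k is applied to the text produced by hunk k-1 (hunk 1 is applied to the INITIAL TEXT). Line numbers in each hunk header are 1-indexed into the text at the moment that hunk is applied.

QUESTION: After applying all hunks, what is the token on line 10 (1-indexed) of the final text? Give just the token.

Hunk 1: at line 1 remove [lfe,hyqz] add [idh,qstr] -> 8 lines: xic idh qstr nxxj jsud imqqv yuo gnao
Hunk 2: at line 2 remove [nxxj,jsud] add [gut,eel] -> 8 lines: xic idh qstr gut eel imqqv yuo gnao
Hunk 3: at line 1 remove [qstr] add [rpb,qlkwj] -> 9 lines: xic idh rpb qlkwj gut eel imqqv yuo gnao
Hunk 4: at line 4 remove [gut] add [wgtts,znin,buv] -> 11 lines: xic idh rpb qlkwj wgtts znin buv eel imqqv yuo gnao
Hunk 5: at line 2 remove [rpb,qlkwj] add [rqj,bwp] -> 11 lines: xic idh rqj bwp wgtts znin buv eel imqqv yuo gnao
Hunk 6: at line 7 remove [eel,imqqv,yuo] add [vrjf,aryd] -> 10 lines: xic idh rqj bwp wgtts znin buv vrjf aryd gnao
Final line 10: gnao

Answer: gnao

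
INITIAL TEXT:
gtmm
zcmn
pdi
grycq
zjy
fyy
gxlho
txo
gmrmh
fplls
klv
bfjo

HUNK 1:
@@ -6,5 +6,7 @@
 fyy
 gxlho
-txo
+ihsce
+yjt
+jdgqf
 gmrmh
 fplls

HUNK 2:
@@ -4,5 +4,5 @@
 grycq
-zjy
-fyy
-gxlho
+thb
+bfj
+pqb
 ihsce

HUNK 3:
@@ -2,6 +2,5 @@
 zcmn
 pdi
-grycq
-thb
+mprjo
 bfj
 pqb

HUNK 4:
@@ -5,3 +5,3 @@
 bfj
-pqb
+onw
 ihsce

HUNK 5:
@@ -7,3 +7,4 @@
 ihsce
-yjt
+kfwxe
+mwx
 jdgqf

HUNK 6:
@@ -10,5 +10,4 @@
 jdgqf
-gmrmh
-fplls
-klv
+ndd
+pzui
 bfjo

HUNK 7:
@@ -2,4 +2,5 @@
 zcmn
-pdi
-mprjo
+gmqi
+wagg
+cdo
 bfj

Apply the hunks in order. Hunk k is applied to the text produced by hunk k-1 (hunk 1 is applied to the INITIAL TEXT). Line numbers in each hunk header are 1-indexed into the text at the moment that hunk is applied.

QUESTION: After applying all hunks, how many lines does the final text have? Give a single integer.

Hunk 1: at line 6 remove [txo] add [ihsce,yjt,jdgqf] -> 14 lines: gtmm zcmn pdi grycq zjy fyy gxlho ihsce yjt jdgqf gmrmh fplls klv bfjo
Hunk 2: at line 4 remove [zjy,fyy,gxlho] add [thb,bfj,pqb] -> 14 lines: gtmm zcmn pdi grycq thb bfj pqb ihsce yjt jdgqf gmrmh fplls klv bfjo
Hunk 3: at line 2 remove [grycq,thb] add [mprjo] -> 13 lines: gtmm zcmn pdi mprjo bfj pqb ihsce yjt jdgqf gmrmh fplls klv bfjo
Hunk 4: at line 5 remove [pqb] add [onw] -> 13 lines: gtmm zcmn pdi mprjo bfj onw ihsce yjt jdgqf gmrmh fplls klv bfjo
Hunk 5: at line 7 remove [yjt] add [kfwxe,mwx] -> 14 lines: gtmm zcmn pdi mprjo bfj onw ihsce kfwxe mwx jdgqf gmrmh fplls klv bfjo
Hunk 6: at line 10 remove [gmrmh,fplls,klv] add [ndd,pzui] -> 13 lines: gtmm zcmn pdi mprjo bfj onw ihsce kfwxe mwx jdgqf ndd pzui bfjo
Hunk 7: at line 2 remove [pdi,mprjo] add [gmqi,wagg,cdo] -> 14 lines: gtmm zcmn gmqi wagg cdo bfj onw ihsce kfwxe mwx jdgqf ndd pzui bfjo
Final line count: 14

Answer: 14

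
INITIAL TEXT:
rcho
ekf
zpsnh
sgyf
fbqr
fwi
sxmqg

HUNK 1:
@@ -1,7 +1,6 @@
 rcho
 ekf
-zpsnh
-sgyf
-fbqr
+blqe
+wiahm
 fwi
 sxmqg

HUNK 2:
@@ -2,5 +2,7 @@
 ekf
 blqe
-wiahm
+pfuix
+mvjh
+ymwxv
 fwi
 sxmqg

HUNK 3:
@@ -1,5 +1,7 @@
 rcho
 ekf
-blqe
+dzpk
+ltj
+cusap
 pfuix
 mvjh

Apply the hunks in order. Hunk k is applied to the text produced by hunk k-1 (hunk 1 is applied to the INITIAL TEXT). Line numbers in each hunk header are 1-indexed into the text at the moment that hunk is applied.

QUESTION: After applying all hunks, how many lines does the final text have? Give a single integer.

Answer: 10

Derivation:
Hunk 1: at line 1 remove [zpsnh,sgyf,fbqr] add [blqe,wiahm] -> 6 lines: rcho ekf blqe wiahm fwi sxmqg
Hunk 2: at line 2 remove [wiahm] add [pfuix,mvjh,ymwxv] -> 8 lines: rcho ekf blqe pfuix mvjh ymwxv fwi sxmqg
Hunk 3: at line 1 remove [blqe] add [dzpk,ltj,cusap] -> 10 lines: rcho ekf dzpk ltj cusap pfuix mvjh ymwxv fwi sxmqg
Final line count: 10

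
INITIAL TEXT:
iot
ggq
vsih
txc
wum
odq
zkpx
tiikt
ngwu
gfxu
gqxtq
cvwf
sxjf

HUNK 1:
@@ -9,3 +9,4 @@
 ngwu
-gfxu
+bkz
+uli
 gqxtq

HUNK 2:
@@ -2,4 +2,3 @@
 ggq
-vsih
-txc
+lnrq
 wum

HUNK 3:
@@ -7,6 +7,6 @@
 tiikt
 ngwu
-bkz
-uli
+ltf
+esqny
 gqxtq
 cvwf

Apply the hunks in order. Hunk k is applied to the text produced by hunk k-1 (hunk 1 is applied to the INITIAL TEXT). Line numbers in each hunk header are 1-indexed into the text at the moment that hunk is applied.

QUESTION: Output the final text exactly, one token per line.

Answer: iot
ggq
lnrq
wum
odq
zkpx
tiikt
ngwu
ltf
esqny
gqxtq
cvwf
sxjf

Derivation:
Hunk 1: at line 9 remove [gfxu] add [bkz,uli] -> 14 lines: iot ggq vsih txc wum odq zkpx tiikt ngwu bkz uli gqxtq cvwf sxjf
Hunk 2: at line 2 remove [vsih,txc] add [lnrq] -> 13 lines: iot ggq lnrq wum odq zkpx tiikt ngwu bkz uli gqxtq cvwf sxjf
Hunk 3: at line 7 remove [bkz,uli] add [ltf,esqny] -> 13 lines: iot ggq lnrq wum odq zkpx tiikt ngwu ltf esqny gqxtq cvwf sxjf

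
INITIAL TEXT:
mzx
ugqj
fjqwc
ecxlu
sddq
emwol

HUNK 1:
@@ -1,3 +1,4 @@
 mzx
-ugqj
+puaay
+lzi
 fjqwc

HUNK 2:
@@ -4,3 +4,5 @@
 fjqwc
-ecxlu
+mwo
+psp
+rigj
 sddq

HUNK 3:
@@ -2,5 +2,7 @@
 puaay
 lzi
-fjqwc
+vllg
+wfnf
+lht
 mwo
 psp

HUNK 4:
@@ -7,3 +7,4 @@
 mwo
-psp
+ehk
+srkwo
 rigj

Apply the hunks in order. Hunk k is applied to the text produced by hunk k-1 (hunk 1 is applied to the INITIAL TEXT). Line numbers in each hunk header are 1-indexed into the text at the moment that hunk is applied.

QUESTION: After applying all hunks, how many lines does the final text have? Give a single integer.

Hunk 1: at line 1 remove [ugqj] add [puaay,lzi] -> 7 lines: mzx puaay lzi fjqwc ecxlu sddq emwol
Hunk 2: at line 4 remove [ecxlu] add [mwo,psp,rigj] -> 9 lines: mzx puaay lzi fjqwc mwo psp rigj sddq emwol
Hunk 3: at line 2 remove [fjqwc] add [vllg,wfnf,lht] -> 11 lines: mzx puaay lzi vllg wfnf lht mwo psp rigj sddq emwol
Hunk 4: at line 7 remove [psp] add [ehk,srkwo] -> 12 lines: mzx puaay lzi vllg wfnf lht mwo ehk srkwo rigj sddq emwol
Final line count: 12

Answer: 12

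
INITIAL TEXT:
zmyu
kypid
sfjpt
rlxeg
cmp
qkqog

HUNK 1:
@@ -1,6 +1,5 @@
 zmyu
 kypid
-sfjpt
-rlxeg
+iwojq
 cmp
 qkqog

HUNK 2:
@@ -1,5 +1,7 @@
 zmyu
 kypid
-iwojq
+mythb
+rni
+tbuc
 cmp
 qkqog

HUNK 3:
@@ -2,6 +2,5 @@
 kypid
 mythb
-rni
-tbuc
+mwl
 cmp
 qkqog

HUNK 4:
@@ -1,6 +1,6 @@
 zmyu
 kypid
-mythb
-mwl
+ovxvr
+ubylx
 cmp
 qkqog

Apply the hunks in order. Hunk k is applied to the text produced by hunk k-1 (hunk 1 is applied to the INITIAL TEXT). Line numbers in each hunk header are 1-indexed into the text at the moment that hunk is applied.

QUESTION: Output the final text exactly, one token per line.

Answer: zmyu
kypid
ovxvr
ubylx
cmp
qkqog

Derivation:
Hunk 1: at line 1 remove [sfjpt,rlxeg] add [iwojq] -> 5 lines: zmyu kypid iwojq cmp qkqog
Hunk 2: at line 1 remove [iwojq] add [mythb,rni,tbuc] -> 7 lines: zmyu kypid mythb rni tbuc cmp qkqog
Hunk 3: at line 2 remove [rni,tbuc] add [mwl] -> 6 lines: zmyu kypid mythb mwl cmp qkqog
Hunk 4: at line 1 remove [mythb,mwl] add [ovxvr,ubylx] -> 6 lines: zmyu kypid ovxvr ubylx cmp qkqog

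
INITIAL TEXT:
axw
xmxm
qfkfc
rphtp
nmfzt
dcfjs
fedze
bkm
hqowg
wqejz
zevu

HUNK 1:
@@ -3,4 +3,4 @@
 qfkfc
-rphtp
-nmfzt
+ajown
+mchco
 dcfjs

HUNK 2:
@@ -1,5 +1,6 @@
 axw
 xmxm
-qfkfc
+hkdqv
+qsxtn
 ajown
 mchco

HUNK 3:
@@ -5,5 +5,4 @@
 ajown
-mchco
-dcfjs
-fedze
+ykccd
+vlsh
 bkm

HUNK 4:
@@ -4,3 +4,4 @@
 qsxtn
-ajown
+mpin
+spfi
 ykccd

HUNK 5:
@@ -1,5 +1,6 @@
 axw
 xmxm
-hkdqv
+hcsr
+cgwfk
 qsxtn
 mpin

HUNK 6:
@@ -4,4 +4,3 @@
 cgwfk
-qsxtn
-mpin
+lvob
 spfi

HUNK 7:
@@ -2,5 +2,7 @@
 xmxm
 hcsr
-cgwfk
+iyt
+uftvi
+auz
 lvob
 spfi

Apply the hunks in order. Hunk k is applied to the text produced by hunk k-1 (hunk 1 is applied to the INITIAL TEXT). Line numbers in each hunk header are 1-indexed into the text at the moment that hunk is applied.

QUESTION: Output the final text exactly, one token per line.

Answer: axw
xmxm
hcsr
iyt
uftvi
auz
lvob
spfi
ykccd
vlsh
bkm
hqowg
wqejz
zevu

Derivation:
Hunk 1: at line 3 remove [rphtp,nmfzt] add [ajown,mchco] -> 11 lines: axw xmxm qfkfc ajown mchco dcfjs fedze bkm hqowg wqejz zevu
Hunk 2: at line 1 remove [qfkfc] add [hkdqv,qsxtn] -> 12 lines: axw xmxm hkdqv qsxtn ajown mchco dcfjs fedze bkm hqowg wqejz zevu
Hunk 3: at line 5 remove [mchco,dcfjs,fedze] add [ykccd,vlsh] -> 11 lines: axw xmxm hkdqv qsxtn ajown ykccd vlsh bkm hqowg wqejz zevu
Hunk 4: at line 4 remove [ajown] add [mpin,spfi] -> 12 lines: axw xmxm hkdqv qsxtn mpin spfi ykccd vlsh bkm hqowg wqejz zevu
Hunk 5: at line 1 remove [hkdqv] add [hcsr,cgwfk] -> 13 lines: axw xmxm hcsr cgwfk qsxtn mpin spfi ykccd vlsh bkm hqowg wqejz zevu
Hunk 6: at line 4 remove [qsxtn,mpin] add [lvob] -> 12 lines: axw xmxm hcsr cgwfk lvob spfi ykccd vlsh bkm hqowg wqejz zevu
Hunk 7: at line 2 remove [cgwfk] add [iyt,uftvi,auz] -> 14 lines: axw xmxm hcsr iyt uftvi auz lvob spfi ykccd vlsh bkm hqowg wqejz zevu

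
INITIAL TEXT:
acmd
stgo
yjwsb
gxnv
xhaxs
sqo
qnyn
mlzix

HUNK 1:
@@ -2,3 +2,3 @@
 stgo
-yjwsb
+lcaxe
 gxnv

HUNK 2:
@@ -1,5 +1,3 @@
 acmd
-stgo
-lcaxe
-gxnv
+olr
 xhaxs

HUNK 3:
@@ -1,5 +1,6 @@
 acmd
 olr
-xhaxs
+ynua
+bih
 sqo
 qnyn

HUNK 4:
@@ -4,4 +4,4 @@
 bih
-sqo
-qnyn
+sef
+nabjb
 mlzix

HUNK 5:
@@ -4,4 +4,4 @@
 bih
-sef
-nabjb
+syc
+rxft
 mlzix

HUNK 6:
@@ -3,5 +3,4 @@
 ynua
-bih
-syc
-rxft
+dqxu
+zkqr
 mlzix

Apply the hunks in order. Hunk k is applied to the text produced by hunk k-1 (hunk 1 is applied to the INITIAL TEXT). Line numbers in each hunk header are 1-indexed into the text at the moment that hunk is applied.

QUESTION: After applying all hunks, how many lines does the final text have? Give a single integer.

Answer: 6

Derivation:
Hunk 1: at line 2 remove [yjwsb] add [lcaxe] -> 8 lines: acmd stgo lcaxe gxnv xhaxs sqo qnyn mlzix
Hunk 2: at line 1 remove [stgo,lcaxe,gxnv] add [olr] -> 6 lines: acmd olr xhaxs sqo qnyn mlzix
Hunk 3: at line 1 remove [xhaxs] add [ynua,bih] -> 7 lines: acmd olr ynua bih sqo qnyn mlzix
Hunk 4: at line 4 remove [sqo,qnyn] add [sef,nabjb] -> 7 lines: acmd olr ynua bih sef nabjb mlzix
Hunk 5: at line 4 remove [sef,nabjb] add [syc,rxft] -> 7 lines: acmd olr ynua bih syc rxft mlzix
Hunk 6: at line 3 remove [bih,syc,rxft] add [dqxu,zkqr] -> 6 lines: acmd olr ynua dqxu zkqr mlzix
Final line count: 6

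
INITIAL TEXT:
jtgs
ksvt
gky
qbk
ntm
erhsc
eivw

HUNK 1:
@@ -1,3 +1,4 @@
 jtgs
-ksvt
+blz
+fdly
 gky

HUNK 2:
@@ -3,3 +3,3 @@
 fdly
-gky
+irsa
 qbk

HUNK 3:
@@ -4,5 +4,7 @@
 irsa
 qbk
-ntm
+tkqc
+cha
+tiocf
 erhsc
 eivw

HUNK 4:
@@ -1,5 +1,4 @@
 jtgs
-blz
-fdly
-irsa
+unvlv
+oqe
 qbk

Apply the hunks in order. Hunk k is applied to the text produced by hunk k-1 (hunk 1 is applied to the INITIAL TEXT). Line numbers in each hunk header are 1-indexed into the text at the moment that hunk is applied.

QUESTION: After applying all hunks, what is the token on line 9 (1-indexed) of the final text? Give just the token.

Hunk 1: at line 1 remove [ksvt] add [blz,fdly] -> 8 lines: jtgs blz fdly gky qbk ntm erhsc eivw
Hunk 2: at line 3 remove [gky] add [irsa] -> 8 lines: jtgs blz fdly irsa qbk ntm erhsc eivw
Hunk 3: at line 4 remove [ntm] add [tkqc,cha,tiocf] -> 10 lines: jtgs blz fdly irsa qbk tkqc cha tiocf erhsc eivw
Hunk 4: at line 1 remove [blz,fdly,irsa] add [unvlv,oqe] -> 9 lines: jtgs unvlv oqe qbk tkqc cha tiocf erhsc eivw
Final line 9: eivw

Answer: eivw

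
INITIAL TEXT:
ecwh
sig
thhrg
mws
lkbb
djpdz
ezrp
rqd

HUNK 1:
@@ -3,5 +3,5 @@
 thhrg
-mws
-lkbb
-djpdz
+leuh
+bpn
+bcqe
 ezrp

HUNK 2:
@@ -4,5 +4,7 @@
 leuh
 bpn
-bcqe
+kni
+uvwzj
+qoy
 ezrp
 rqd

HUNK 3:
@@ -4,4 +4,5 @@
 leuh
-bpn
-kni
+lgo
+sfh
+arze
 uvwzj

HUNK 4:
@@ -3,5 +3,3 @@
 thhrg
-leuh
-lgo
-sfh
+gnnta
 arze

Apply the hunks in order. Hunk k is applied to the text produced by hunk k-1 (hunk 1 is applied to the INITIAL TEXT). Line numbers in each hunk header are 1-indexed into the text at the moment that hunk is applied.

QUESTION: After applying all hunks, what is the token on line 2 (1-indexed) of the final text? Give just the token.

Answer: sig

Derivation:
Hunk 1: at line 3 remove [mws,lkbb,djpdz] add [leuh,bpn,bcqe] -> 8 lines: ecwh sig thhrg leuh bpn bcqe ezrp rqd
Hunk 2: at line 4 remove [bcqe] add [kni,uvwzj,qoy] -> 10 lines: ecwh sig thhrg leuh bpn kni uvwzj qoy ezrp rqd
Hunk 3: at line 4 remove [bpn,kni] add [lgo,sfh,arze] -> 11 lines: ecwh sig thhrg leuh lgo sfh arze uvwzj qoy ezrp rqd
Hunk 4: at line 3 remove [leuh,lgo,sfh] add [gnnta] -> 9 lines: ecwh sig thhrg gnnta arze uvwzj qoy ezrp rqd
Final line 2: sig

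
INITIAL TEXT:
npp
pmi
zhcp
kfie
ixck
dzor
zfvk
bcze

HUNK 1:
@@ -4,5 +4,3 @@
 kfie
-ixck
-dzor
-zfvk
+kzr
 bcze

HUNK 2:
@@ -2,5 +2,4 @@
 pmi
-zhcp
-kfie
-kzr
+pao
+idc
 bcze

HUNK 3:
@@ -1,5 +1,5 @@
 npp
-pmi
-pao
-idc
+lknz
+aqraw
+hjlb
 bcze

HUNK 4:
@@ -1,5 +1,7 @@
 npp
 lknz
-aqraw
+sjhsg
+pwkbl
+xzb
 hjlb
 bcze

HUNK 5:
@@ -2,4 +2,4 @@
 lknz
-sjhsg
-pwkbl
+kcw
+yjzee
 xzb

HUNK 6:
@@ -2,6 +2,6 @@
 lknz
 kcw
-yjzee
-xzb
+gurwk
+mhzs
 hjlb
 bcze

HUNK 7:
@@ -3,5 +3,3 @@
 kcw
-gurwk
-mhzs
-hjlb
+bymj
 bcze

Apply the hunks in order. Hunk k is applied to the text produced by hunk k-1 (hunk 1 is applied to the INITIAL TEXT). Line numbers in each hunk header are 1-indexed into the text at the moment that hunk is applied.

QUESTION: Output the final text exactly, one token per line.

Answer: npp
lknz
kcw
bymj
bcze

Derivation:
Hunk 1: at line 4 remove [ixck,dzor,zfvk] add [kzr] -> 6 lines: npp pmi zhcp kfie kzr bcze
Hunk 2: at line 2 remove [zhcp,kfie,kzr] add [pao,idc] -> 5 lines: npp pmi pao idc bcze
Hunk 3: at line 1 remove [pmi,pao,idc] add [lknz,aqraw,hjlb] -> 5 lines: npp lknz aqraw hjlb bcze
Hunk 4: at line 1 remove [aqraw] add [sjhsg,pwkbl,xzb] -> 7 lines: npp lknz sjhsg pwkbl xzb hjlb bcze
Hunk 5: at line 2 remove [sjhsg,pwkbl] add [kcw,yjzee] -> 7 lines: npp lknz kcw yjzee xzb hjlb bcze
Hunk 6: at line 2 remove [yjzee,xzb] add [gurwk,mhzs] -> 7 lines: npp lknz kcw gurwk mhzs hjlb bcze
Hunk 7: at line 3 remove [gurwk,mhzs,hjlb] add [bymj] -> 5 lines: npp lknz kcw bymj bcze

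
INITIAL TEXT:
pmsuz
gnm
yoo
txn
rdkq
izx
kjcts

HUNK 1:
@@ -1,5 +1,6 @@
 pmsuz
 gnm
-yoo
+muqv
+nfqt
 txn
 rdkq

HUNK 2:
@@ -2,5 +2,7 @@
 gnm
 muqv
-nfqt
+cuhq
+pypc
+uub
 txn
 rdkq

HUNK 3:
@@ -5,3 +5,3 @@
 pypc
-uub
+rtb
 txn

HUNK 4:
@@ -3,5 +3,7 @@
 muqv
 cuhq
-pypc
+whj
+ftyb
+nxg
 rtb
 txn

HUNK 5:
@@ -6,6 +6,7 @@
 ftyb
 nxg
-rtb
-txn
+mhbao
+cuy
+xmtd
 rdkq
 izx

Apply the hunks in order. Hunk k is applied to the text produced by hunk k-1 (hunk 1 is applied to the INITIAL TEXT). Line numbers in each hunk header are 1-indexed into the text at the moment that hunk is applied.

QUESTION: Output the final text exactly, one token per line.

Hunk 1: at line 1 remove [yoo] add [muqv,nfqt] -> 8 lines: pmsuz gnm muqv nfqt txn rdkq izx kjcts
Hunk 2: at line 2 remove [nfqt] add [cuhq,pypc,uub] -> 10 lines: pmsuz gnm muqv cuhq pypc uub txn rdkq izx kjcts
Hunk 3: at line 5 remove [uub] add [rtb] -> 10 lines: pmsuz gnm muqv cuhq pypc rtb txn rdkq izx kjcts
Hunk 4: at line 3 remove [pypc] add [whj,ftyb,nxg] -> 12 lines: pmsuz gnm muqv cuhq whj ftyb nxg rtb txn rdkq izx kjcts
Hunk 5: at line 6 remove [rtb,txn] add [mhbao,cuy,xmtd] -> 13 lines: pmsuz gnm muqv cuhq whj ftyb nxg mhbao cuy xmtd rdkq izx kjcts

Answer: pmsuz
gnm
muqv
cuhq
whj
ftyb
nxg
mhbao
cuy
xmtd
rdkq
izx
kjcts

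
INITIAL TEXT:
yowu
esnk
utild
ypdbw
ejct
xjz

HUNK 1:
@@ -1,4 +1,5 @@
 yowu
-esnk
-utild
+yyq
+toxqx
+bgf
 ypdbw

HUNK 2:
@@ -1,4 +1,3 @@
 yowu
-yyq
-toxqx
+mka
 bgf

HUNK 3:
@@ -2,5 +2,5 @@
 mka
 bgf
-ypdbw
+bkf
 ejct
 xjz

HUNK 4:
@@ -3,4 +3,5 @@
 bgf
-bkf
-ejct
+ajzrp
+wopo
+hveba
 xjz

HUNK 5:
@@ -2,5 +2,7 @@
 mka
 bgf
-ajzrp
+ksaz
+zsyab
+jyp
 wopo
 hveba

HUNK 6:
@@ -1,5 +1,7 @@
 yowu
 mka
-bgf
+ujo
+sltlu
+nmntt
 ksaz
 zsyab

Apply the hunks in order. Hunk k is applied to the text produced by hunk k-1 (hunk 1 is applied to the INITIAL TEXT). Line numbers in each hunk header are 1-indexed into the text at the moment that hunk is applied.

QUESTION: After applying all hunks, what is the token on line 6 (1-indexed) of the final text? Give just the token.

Answer: ksaz

Derivation:
Hunk 1: at line 1 remove [esnk,utild] add [yyq,toxqx,bgf] -> 7 lines: yowu yyq toxqx bgf ypdbw ejct xjz
Hunk 2: at line 1 remove [yyq,toxqx] add [mka] -> 6 lines: yowu mka bgf ypdbw ejct xjz
Hunk 3: at line 2 remove [ypdbw] add [bkf] -> 6 lines: yowu mka bgf bkf ejct xjz
Hunk 4: at line 3 remove [bkf,ejct] add [ajzrp,wopo,hveba] -> 7 lines: yowu mka bgf ajzrp wopo hveba xjz
Hunk 5: at line 2 remove [ajzrp] add [ksaz,zsyab,jyp] -> 9 lines: yowu mka bgf ksaz zsyab jyp wopo hveba xjz
Hunk 6: at line 1 remove [bgf] add [ujo,sltlu,nmntt] -> 11 lines: yowu mka ujo sltlu nmntt ksaz zsyab jyp wopo hveba xjz
Final line 6: ksaz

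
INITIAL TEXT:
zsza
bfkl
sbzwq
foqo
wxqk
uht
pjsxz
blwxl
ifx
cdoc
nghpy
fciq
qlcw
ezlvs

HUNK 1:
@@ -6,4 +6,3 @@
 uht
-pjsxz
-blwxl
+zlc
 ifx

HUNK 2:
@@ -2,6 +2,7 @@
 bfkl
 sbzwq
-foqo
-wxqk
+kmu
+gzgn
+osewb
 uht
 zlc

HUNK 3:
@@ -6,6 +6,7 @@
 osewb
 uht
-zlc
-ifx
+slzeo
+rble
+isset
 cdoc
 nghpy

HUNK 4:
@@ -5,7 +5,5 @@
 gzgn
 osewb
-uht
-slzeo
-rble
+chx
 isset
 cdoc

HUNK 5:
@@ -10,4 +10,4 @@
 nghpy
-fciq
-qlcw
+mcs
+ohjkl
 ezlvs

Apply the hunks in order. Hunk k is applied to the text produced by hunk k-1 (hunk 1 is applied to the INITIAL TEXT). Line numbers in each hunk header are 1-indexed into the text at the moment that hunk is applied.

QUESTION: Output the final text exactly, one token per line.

Hunk 1: at line 6 remove [pjsxz,blwxl] add [zlc] -> 13 lines: zsza bfkl sbzwq foqo wxqk uht zlc ifx cdoc nghpy fciq qlcw ezlvs
Hunk 2: at line 2 remove [foqo,wxqk] add [kmu,gzgn,osewb] -> 14 lines: zsza bfkl sbzwq kmu gzgn osewb uht zlc ifx cdoc nghpy fciq qlcw ezlvs
Hunk 3: at line 6 remove [zlc,ifx] add [slzeo,rble,isset] -> 15 lines: zsza bfkl sbzwq kmu gzgn osewb uht slzeo rble isset cdoc nghpy fciq qlcw ezlvs
Hunk 4: at line 5 remove [uht,slzeo,rble] add [chx] -> 13 lines: zsza bfkl sbzwq kmu gzgn osewb chx isset cdoc nghpy fciq qlcw ezlvs
Hunk 5: at line 10 remove [fciq,qlcw] add [mcs,ohjkl] -> 13 lines: zsza bfkl sbzwq kmu gzgn osewb chx isset cdoc nghpy mcs ohjkl ezlvs

Answer: zsza
bfkl
sbzwq
kmu
gzgn
osewb
chx
isset
cdoc
nghpy
mcs
ohjkl
ezlvs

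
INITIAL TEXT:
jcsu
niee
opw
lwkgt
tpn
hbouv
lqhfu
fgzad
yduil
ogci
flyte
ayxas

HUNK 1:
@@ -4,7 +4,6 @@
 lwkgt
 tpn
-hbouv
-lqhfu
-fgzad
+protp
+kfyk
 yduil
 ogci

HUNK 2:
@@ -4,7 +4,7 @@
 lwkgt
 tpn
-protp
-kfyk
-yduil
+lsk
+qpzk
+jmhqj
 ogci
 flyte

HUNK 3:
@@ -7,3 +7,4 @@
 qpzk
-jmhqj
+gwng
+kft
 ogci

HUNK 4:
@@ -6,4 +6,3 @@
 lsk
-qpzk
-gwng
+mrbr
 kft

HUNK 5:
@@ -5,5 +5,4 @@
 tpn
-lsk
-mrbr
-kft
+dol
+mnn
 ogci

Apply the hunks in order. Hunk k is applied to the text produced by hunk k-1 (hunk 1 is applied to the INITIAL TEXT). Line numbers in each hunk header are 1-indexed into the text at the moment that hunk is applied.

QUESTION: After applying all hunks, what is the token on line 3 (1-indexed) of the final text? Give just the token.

Hunk 1: at line 4 remove [hbouv,lqhfu,fgzad] add [protp,kfyk] -> 11 lines: jcsu niee opw lwkgt tpn protp kfyk yduil ogci flyte ayxas
Hunk 2: at line 4 remove [protp,kfyk,yduil] add [lsk,qpzk,jmhqj] -> 11 lines: jcsu niee opw lwkgt tpn lsk qpzk jmhqj ogci flyte ayxas
Hunk 3: at line 7 remove [jmhqj] add [gwng,kft] -> 12 lines: jcsu niee opw lwkgt tpn lsk qpzk gwng kft ogci flyte ayxas
Hunk 4: at line 6 remove [qpzk,gwng] add [mrbr] -> 11 lines: jcsu niee opw lwkgt tpn lsk mrbr kft ogci flyte ayxas
Hunk 5: at line 5 remove [lsk,mrbr,kft] add [dol,mnn] -> 10 lines: jcsu niee opw lwkgt tpn dol mnn ogci flyte ayxas
Final line 3: opw

Answer: opw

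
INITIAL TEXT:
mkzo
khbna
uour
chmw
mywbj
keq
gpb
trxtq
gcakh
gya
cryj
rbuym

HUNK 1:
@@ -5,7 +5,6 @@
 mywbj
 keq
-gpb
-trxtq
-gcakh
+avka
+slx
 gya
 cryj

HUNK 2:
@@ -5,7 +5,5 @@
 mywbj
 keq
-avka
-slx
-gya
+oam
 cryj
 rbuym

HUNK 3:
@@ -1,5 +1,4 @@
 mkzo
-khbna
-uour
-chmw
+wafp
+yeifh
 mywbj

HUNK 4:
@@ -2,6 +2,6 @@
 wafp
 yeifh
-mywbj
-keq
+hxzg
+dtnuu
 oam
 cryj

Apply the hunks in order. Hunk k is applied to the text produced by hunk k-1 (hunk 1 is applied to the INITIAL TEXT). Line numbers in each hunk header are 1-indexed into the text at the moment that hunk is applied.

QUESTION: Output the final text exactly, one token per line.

Hunk 1: at line 5 remove [gpb,trxtq,gcakh] add [avka,slx] -> 11 lines: mkzo khbna uour chmw mywbj keq avka slx gya cryj rbuym
Hunk 2: at line 5 remove [avka,slx,gya] add [oam] -> 9 lines: mkzo khbna uour chmw mywbj keq oam cryj rbuym
Hunk 3: at line 1 remove [khbna,uour,chmw] add [wafp,yeifh] -> 8 lines: mkzo wafp yeifh mywbj keq oam cryj rbuym
Hunk 4: at line 2 remove [mywbj,keq] add [hxzg,dtnuu] -> 8 lines: mkzo wafp yeifh hxzg dtnuu oam cryj rbuym

Answer: mkzo
wafp
yeifh
hxzg
dtnuu
oam
cryj
rbuym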